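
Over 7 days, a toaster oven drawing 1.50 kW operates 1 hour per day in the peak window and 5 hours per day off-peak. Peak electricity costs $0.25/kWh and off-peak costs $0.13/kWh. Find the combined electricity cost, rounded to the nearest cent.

Peak energy = 1.5 kW × 1 h × 7 = 10.5 kWh
Off-peak energy = 1.5 kW × 5 h × 7 = 52.5 kWh
Cost = 10.5 × $0.25 + 52.5 × $0.13 = $2.625 + $6.825 = $9.45

$9.45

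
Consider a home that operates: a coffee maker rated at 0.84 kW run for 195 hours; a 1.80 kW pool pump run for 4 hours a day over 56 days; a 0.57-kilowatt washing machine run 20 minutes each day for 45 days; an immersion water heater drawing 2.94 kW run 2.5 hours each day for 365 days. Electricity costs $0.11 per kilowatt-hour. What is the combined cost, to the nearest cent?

coffee maker: 0.84 kW × 195 h = 163.8 kWh
pool pump: Runtime = 4 h/day × 56 days = 224 h
pool pump: 1.8 kW × 224 h = 403.2 kWh
washing machine: Runtime = 20 min × 45 = 900 min = 15 h
washing machine: 0.57 kW × 15 h = 8.55 kWh
immersion water heater: Runtime = 2.5 h/day × 365 days = 912.5 h
immersion water heater: 2.94 kW × 912.5 h = 2682.75 kWh
Total energy = 3258.3 kWh
Cost = 3258.3 × $0.11 = $358.41

$358.41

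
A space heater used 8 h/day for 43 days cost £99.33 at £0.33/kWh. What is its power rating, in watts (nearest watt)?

Energy = £99.33 ÷ £0.33/kWh = 301 kWh
Runtime = 8 h/day × 43 days = 344 h
Power = 301 kWh ÷ 344 h = 0.875 kW = 875 W

875 W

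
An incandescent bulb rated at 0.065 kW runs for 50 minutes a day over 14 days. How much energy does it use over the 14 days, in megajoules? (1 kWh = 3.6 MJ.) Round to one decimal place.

2.7 MJ

Runtime = 50 min × 14 = 700 min = 11.666666… h
Energy = 0.065 kW × 11.666666… h = 0.758333… kWh
= 0.758333… × 3.6 MJ = 2.7 MJ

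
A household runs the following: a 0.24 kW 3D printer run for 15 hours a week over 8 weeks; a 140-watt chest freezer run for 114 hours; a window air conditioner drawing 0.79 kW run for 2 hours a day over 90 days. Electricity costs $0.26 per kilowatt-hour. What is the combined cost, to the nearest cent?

3D printer: Runtime = 15 h/week × 8 weeks = 120 h
3D printer: 0.24 kW × 120 h = 28.8 kWh
chest freezer: 0.14 kW × 114 h = 15.96 kWh
window air conditioner: Runtime = 2 h/day × 90 days = 180 h
window air conditioner: 0.79 kW × 180 h = 142.2 kWh
Total energy = 186.96 kWh
Cost = 186.96 × $0.26 = $48.61

$48.61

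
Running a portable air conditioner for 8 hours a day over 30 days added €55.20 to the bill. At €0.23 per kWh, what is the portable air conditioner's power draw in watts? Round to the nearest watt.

Energy = €55.20 ÷ €0.23/kWh = 240 kWh
Runtime = 8 h/day × 30 days = 240 h
Power = 240 kWh ÷ 240 h = 1 kW = 1000 W

1000 W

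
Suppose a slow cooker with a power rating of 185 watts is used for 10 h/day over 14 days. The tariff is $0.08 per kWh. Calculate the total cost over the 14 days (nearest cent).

Runtime = 10 h/day × 14 days = 140 h
Energy = 0.185 kW × 140 h = 25.9 kWh
Cost = 25.9 kWh × $0.08/kWh = $2.07

$2.07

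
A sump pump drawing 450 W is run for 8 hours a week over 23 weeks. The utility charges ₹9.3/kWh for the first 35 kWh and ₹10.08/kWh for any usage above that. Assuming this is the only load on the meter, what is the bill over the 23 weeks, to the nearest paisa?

Runtime = 8 h/week × 23 weeks = 184 h
Energy = 0.45 kW × 184 h = 82.8 kWh
Tier 1 (0–35 kWh): 35 × ₹9.3 = ₹325.5
Above 35 kWh: 47.8 × ₹10.08 = ₹481.824
Bill = ₹807.32

₹807.32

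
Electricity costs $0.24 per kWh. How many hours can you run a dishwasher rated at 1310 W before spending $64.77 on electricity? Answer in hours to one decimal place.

Energy available = $64.77 ÷ $0.24/kWh = 269.875 kWh
Hours = 269.875 kWh ÷ 1.31 kW = 206.0 h

206.0 h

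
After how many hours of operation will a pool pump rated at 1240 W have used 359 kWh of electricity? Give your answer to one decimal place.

Hours = 359 kWh ÷ 1.24 kW = 289.5 h

289.5 h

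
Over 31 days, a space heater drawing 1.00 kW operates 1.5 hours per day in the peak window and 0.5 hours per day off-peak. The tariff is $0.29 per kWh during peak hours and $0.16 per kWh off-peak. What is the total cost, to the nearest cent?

Peak energy = 1 kW × 1.5 h × 31 = 46.5 kWh
Off-peak energy = 1 kW × 0.5 h × 31 = 15.5 kWh
Cost = 46.5 × $0.29 + 15.5 × $0.16 = $13.485 + $2.48 = $15.97

$15.97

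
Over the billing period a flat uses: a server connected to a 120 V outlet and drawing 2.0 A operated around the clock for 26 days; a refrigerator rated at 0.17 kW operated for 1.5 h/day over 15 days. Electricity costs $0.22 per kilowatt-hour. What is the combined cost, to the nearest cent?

$33.79

server: Power = 2.0 A × 120 V = 240 W = 0.24 kW
server: Runtime = 24 h × 26 = 624 h
server: 0.24 kW × 624 h = 149.76 kWh
refrigerator: Runtime = 1.5 h/day × 15 days = 22.5 h
refrigerator: 0.17 kW × 22.5 h = 3.825 kWh
Total energy = 153.585 kWh
Cost = 153.585 × $0.22 = $33.79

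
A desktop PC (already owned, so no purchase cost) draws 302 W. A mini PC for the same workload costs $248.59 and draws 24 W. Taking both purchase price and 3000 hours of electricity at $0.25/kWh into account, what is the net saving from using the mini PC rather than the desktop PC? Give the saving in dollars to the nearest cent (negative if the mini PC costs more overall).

-$40.09

desktop PC: $0.00 + (302/1000) kW × 3000 h × $0.25 = $0.00 + $226.5 = $226.5
mini PC: $248.59 + (24/1000) kW × 3000 h × $0.25 = $248.59 + $18 = $266.59
Saving = $226.5 − $266.59 = −$40.09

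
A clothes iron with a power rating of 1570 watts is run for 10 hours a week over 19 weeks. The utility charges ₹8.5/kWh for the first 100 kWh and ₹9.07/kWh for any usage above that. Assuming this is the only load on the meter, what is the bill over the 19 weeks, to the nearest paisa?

Runtime = 10 h/week × 19 weeks = 190 h
Energy = 1.57 kW × 190 h = 298.3 kWh
Tier 1 (0–100 kWh): 100 × ₹8.5 = ₹850
Above 100 kWh: 198.3 × ₹9.07 = ₹1798.581
Bill = ₹2648.58

₹2648.58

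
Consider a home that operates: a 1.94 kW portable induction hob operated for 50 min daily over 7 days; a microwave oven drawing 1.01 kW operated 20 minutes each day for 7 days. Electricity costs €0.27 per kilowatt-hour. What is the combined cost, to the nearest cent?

portable induction hob: Runtime = 50 min × 7 = 350 min = 5.833333… h
portable induction hob: 1.94 kW × 5.833333… h = 11.316666… kWh
microwave oven: Runtime = 20 min × 7 = 140 min = 2.333333… h
microwave oven: 1.01 kW × 2.333333… h = 2.356666… kWh
Total energy = 13.673333… kWh
Cost = 13.673333… × €0.27 = €3.69

€3.69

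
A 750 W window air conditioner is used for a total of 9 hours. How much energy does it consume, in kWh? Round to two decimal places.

Energy = 0.75 kW × 9 h = 6.75 kWh

6.75 kWh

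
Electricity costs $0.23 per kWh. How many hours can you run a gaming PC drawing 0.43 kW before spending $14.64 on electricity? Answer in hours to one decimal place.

148.0 h

Energy available = $14.64 ÷ $0.23/kWh = 63.6522 kWh
Hours = 63.6522 kWh ÷ 0.43 kW = 148.0 h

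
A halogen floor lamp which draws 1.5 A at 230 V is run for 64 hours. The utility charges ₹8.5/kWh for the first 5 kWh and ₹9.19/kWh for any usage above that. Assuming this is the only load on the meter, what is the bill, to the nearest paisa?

Power = 1.5 A × 230 V = 345 W = 0.345 kW
Energy = 0.345 kW × 64 h = 22.08 kWh
Tier 1 (0–5 kWh): 5 × ₹8.5 = ₹42.5
Above 5 kWh: 17.08 × ₹9.19 = ₹156.9652
Bill = ₹199.47

₹199.47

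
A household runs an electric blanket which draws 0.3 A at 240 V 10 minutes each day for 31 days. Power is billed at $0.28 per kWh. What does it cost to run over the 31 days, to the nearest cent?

$0.10

Power = 0.3 A × 240 V = 72 W = 0.072 kW
Runtime = 10 min × 31 = 310 min = 5.166666… h
Energy = 0.072 kW × 5.166666… h = 0.372 kWh
Cost = 0.372 kWh × $0.28/kWh = $0.10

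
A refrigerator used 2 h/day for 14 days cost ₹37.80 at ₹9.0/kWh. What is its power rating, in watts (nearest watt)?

Energy = ₹37.80 ÷ ₹9.0/kWh = 4.2 kWh
Runtime = 2 h/day × 14 days = 28 h
Power = 4.2 kWh ÷ 28 h = 0.15 kW = 150 W

150 W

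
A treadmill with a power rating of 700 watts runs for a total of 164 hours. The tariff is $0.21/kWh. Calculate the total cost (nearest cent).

$24.11

Energy = 0.7 kW × 164 h = 114.8 kWh
Cost = 114.8 kWh × $0.21/kWh = $24.11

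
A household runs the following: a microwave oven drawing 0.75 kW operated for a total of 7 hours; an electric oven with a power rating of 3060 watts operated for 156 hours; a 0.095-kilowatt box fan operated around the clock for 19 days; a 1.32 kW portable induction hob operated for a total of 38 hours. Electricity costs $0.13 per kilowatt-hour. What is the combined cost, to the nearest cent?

$74.89

microwave oven: 0.75 kW × 7 h = 5.25 kWh
electric oven: 3.06 kW × 156 h = 477.36 kWh
box fan: Runtime = 24 h × 19 = 456 h
box fan: 0.095 kW × 456 h = 43.32 kWh
portable induction hob: 1.32 kW × 38 h = 50.16 kWh
Total energy = 576.09 kWh
Cost = 576.09 × $0.13 = $74.89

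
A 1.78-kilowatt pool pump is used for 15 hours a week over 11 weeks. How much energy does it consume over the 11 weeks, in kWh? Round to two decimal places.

Runtime = 15 h/week × 11 weeks = 165 h
Energy = 1.78 kW × 165 h = 293.7 kWh

293.70 kWh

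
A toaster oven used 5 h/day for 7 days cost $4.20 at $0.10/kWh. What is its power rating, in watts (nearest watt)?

Energy = $4.20 ÷ $0.10/kWh = 42 kWh
Runtime = 5 h/day × 7 days = 35 h
Power = 42 kWh ÷ 35 h = 1.2 kW = 1200 W

1200 W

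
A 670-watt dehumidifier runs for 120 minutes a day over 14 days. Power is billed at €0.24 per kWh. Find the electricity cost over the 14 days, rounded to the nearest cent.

€4.50

Runtime = 120 min × 14 = 1680 min = 28 h
Energy = 0.67 kW × 28 h = 18.76 kWh
Cost = 18.76 kWh × €0.24/kWh = €4.50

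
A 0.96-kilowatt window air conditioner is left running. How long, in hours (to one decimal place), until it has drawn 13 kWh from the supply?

Hours = 13 kWh ÷ 0.96 kW = 13.5 h

13.5 h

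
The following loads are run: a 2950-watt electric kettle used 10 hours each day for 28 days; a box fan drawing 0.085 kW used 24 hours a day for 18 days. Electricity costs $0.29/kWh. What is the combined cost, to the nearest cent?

$250.19

electric kettle: Runtime = 10 h/day × 28 days = 280 h
electric kettle: 2.95 kW × 280 h = 826 kWh
box fan: Runtime = 24 h × 18 = 432 h
box fan: 0.085 kW × 432 h = 36.72 kWh
Total energy = 862.72 kWh
Cost = 862.72 × $0.29 = $250.19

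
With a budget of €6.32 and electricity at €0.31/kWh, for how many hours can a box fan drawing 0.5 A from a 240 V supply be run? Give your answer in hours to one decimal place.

169.9 h

Power = 0.5 A × 240 V = 120 W = 0.12 kW
Energy available = €6.32 ÷ €0.31/kWh = 20.3871 kWh
Hours = 20.3871 kWh ÷ 0.12 kW = 169.9 h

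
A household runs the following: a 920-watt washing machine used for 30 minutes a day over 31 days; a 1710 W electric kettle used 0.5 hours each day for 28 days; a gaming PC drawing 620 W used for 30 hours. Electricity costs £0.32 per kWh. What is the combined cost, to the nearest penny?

washing machine: Runtime = 30 min × 31 = 930 min = 15.5 h
washing machine: 0.92 kW × 15.5 h = 14.26 kWh
electric kettle: Runtime = 0.5 h/day × 28 days = 14 h
electric kettle: 1.71 kW × 14 h = 23.94 kWh
gaming PC: 0.62 kW × 30 h = 18.6 kWh
Total energy = 56.8 kWh
Cost = 56.8 × £0.32 = £18.18

£18.18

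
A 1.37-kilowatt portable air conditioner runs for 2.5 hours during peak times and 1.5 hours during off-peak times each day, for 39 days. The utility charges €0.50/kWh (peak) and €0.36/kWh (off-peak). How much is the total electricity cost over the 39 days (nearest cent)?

€95.64

Peak energy = 1.37 kW × 2.5 h × 39 = 133.575 kWh
Off-peak energy = 1.37 kW × 1.5 h × 39 = 80.145 kWh
Cost = 133.575 × €0.50 + 80.145 × €0.36 = €66.7875 + €28.8522 = €95.64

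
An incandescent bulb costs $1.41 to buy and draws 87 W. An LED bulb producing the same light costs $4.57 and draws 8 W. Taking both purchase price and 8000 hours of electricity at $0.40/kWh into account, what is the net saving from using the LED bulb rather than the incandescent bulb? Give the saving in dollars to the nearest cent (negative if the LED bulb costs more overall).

incandescent bulb: $1.41 + (87/1000) kW × 8000 h × $0.40 = $1.41 + $278.4 = $279.81
LED bulb: $4.57 + (8/1000) kW × 8000 h × $0.40 = $4.57 + $25.6 = $30.17
Saving = $279.81 − $30.17 = $249.64

$249.64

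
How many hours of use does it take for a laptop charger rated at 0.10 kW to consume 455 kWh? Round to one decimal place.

4550.0 h

Hours = 455 kWh ÷ 0.1 kW = 4550.0 h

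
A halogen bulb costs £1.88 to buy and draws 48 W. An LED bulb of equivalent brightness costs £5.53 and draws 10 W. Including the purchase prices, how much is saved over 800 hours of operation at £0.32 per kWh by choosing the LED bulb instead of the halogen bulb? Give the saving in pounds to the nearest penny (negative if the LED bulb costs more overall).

£6.08

halogen bulb: £1.88 + (48/1000) kW × 800 h × £0.32 = £1.88 + £12.288 = £14.168
LED bulb: £5.53 + (10/1000) kW × 800 h × £0.32 = £5.53 + £2.56 = £8.09
Saving = £14.168 − £8.09 = £6.078 → £6.08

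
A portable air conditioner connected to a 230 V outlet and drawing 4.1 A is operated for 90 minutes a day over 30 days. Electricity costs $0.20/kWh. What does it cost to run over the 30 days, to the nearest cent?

Power = 4.1 A × 230 V = 943 W = 0.943 kW
Runtime = 90 min × 30 = 2700 min = 45 h
Energy = 0.943 kW × 45 h = 42.435 kWh
Cost = 42.435 kWh × $0.20/kWh = $8.49

$8.49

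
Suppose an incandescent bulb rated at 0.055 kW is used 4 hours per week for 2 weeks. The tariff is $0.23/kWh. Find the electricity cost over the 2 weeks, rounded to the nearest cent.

$0.10

Runtime = 4 h/week × 2 weeks = 8 h
Energy = 0.055 kW × 8 h = 0.44 kWh
Cost = 0.44 kWh × $0.23/kWh = $0.10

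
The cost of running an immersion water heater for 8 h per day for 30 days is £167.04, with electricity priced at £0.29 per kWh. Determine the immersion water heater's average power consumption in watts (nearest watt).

Energy = £167.04 ÷ £0.29/kWh = 576 kWh
Runtime = 8 h/day × 30 days = 240 h
Power = 576 kWh ÷ 240 h = 2.4 kW = 2400 W

2400 W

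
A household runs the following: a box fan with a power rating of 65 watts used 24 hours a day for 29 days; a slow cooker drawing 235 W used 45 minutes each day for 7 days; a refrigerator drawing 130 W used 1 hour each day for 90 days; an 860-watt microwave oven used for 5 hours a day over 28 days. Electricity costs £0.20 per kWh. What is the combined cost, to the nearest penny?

£35.71

box fan: Runtime = 24 h × 29 = 696 h
box fan: 0.065 kW × 696 h = 45.24 kWh
slow cooker: Runtime = 45 min × 7 = 315 min = 5.25 h
slow cooker: 0.235 kW × 5.25 h = 1.23375 kWh
refrigerator: Runtime = 1 h/day × 90 days = 90 h
refrigerator: 0.13 kW × 90 h = 11.7 kWh
microwave oven: Runtime = 5 h/day × 28 days = 140 h
microwave oven: 0.86 kW × 140 h = 120.4 kWh
Total energy = 178.57375 kWh
Cost = 178.57375 × £0.20 = £35.71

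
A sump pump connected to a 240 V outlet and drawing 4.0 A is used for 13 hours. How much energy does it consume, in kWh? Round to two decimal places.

Power = 4.0 A × 240 V = 960 W = 0.96 kW
Energy = 0.96 kW × 13 h = 12.48 kWh

12.48 kWh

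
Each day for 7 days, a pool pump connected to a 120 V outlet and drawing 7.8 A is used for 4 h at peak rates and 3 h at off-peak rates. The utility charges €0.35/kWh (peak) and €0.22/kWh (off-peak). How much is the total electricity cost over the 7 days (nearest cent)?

Power = 7.8 A × 120 V = 936 W = 0.936 kW
Peak energy = 0.936 kW × 4 h × 7 = 26.208 kWh
Off-peak energy = 0.936 kW × 3 h × 7 = 19.656 kWh
Cost = 26.208 × €0.35 + 19.656 × €0.22 = €9.1728 + €4.32432 = €13.50

€13.50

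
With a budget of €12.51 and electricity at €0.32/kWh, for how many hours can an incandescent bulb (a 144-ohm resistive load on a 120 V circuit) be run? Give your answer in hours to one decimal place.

Power = V²/R = 120²/144 = 100 W = 0.1 kW
Energy available = €12.51 ÷ €0.32/kWh = 39.0938 kWh
Hours = 39.0938 kWh ÷ 0.1 kW = 390.9 h

390.9 h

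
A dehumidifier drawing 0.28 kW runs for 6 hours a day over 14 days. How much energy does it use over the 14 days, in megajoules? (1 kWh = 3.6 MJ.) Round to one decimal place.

Runtime = 6 h/day × 14 days = 84 h
Energy = 0.28 kW × 84 h = 23.52 kWh
= 23.52 × 3.6 MJ = 84.7 MJ

84.7 MJ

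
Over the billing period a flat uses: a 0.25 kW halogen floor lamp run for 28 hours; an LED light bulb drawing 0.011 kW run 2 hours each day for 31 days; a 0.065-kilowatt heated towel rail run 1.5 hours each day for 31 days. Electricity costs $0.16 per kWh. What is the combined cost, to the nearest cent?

halogen floor lamp: 0.25 kW × 28 h = 7 kWh
LED light bulb: Runtime = 2 h/day × 31 days = 62 h
LED light bulb: 0.011 kW × 62 h = 0.682 kWh
heated towel rail: Runtime = 1.5 h/day × 31 days = 46.5 h
heated towel rail: 0.065 kW × 46.5 h = 3.0225 kWh
Total energy = 10.7045 kWh
Cost = 10.7045 × $0.16 = $1.71

$1.71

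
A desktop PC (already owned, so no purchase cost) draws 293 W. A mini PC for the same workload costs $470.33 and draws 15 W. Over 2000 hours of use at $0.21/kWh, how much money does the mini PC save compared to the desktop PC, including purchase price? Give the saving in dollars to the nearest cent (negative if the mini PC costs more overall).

-$353.57

desktop PC: $0.00 + (293/1000) kW × 2000 h × $0.21 = $0.00 + $123.06 = $123.06
mini PC: $470.33 + (15/1000) kW × 2000 h × $0.21 = $470.33 + $6.3 = $476.63
Saving = $123.06 − $476.63 = −$353.57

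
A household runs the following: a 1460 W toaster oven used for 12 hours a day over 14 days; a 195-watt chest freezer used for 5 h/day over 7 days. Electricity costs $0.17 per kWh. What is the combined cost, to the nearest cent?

$42.86

toaster oven: Runtime = 12 h/day × 14 days = 168 h
toaster oven: 1.46 kW × 168 h = 245.28 kWh
chest freezer: Runtime = 5 h/day × 7 days = 35 h
chest freezer: 0.195 kW × 35 h = 6.825 kWh
Total energy = 252.105 kWh
Cost = 252.105 × $0.17 = $42.86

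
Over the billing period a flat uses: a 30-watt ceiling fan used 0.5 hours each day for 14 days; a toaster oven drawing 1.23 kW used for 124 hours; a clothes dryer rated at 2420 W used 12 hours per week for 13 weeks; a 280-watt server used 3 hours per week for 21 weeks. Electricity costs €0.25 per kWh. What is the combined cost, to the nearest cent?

€136.97

ceiling fan: Runtime = 0.5 h/day × 14 days = 7 h
ceiling fan: 0.03 kW × 7 h = 0.21 kWh
toaster oven: 1.23 kW × 124 h = 152.52 kWh
clothes dryer: Runtime = 12 h/week × 13 weeks = 156 h
clothes dryer: 2.42 kW × 156 h = 377.52 kWh
server: Runtime = 3 h/week × 21 weeks = 63 h
server: 0.28 kW × 63 h = 17.64 kWh
Total energy = 547.89 kWh
Cost = 547.89 × €0.25 = €136.97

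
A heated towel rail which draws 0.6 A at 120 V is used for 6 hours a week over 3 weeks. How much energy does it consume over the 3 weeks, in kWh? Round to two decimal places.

Power = 0.6 A × 120 V = 72 W = 0.072 kW
Runtime = 6 h/week × 3 weeks = 18 h
Energy = 0.072 kW × 18 h = 1.296 kWh ≈ 1.30 kWh

1.30 kWh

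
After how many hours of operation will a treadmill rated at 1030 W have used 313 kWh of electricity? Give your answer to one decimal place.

303.9 h

Hours = 313 kWh ÷ 1.03 kW = 303.9 h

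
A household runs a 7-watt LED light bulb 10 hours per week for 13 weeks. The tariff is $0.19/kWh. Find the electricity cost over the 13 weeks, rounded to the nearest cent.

$0.17

Runtime = 10 h/week × 13 weeks = 130 h
Energy = 0.007 kW × 130 h = 0.91 kWh
Cost = 0.91 kWh × $0.19/kWh = $0.17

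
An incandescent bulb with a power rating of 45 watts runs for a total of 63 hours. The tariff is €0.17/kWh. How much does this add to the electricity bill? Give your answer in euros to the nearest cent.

Energy = 0.045 kW × 63 h = 2.835 kWh
Cost = 2.835 kWh × €0.17/kWh = €0.48

€0.48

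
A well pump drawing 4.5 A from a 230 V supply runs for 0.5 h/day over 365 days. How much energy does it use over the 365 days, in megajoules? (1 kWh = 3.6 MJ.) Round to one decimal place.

680.0 MJ

Power = 4.5 A × 230 V = 1035 W = 1.035 kW
Runtime = 0.5 h/day × 365 days = 182.5 h
Energy = 1.035 kW × 182.5 h = 188.8875 kWh
= 188.8875 × 3.6 MJ = 680.0 MJ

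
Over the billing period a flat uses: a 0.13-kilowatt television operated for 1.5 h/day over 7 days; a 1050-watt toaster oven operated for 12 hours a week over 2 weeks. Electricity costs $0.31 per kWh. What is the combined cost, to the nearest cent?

television: Runtime = 1.5 h/day × 7 days = 10.5 h
television: 0.13 kW × 10.5 h = 1.365 kWh
toaster oven: Runtime = 12 h/week × 2 weeks = 24 h
toaster oven: 1.05 kW × 24 h = 25.2 kWh
Total energy = 26.565 kWh
Cost = 26.565 × $0.31 = $8.24

$8.24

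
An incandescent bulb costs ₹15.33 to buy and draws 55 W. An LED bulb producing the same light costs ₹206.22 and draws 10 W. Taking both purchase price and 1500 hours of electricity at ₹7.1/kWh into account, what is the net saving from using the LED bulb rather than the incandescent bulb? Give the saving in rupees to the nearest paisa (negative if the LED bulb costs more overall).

₹288.36

incandescent bulb: ₹15.33 + (55/1000) kW × 1500 h × ₹7.1 = ₹15.33 + ₹585.75 = ₹601.08
LED bulb: ₹206.22 + (10/1000) kW × 1500 h × ₹7.1 = ₹206.22 + ₹106.5 = ₹312.72
Saving = ₹601.08 − ₹312.72 = ₹288.36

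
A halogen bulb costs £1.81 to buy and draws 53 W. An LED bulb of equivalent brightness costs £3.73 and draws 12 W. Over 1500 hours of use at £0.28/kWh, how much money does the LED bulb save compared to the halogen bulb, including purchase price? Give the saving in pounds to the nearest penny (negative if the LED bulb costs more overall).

halogen bulb: £1.81 + (53/1000) kW × 1500 h × £0.28 = £1.81 + £22.26 = £24.07
LED bulb: £3.73 + (12/1000) kW × 1500 h × £0.28 = £3.73 + £5.04 = £8.77
Saving = £24.07 − £8.77 = £15.3

£15.30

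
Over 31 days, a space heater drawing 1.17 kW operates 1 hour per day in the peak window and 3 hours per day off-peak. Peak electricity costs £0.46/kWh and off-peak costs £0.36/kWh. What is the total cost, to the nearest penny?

Peak energy = 1.17 kW × 1 h × 31 = 36.27 kWh
Off-peak energy = 1.17 kW × 3 h × 31 = 108.81 kWh
Cost = 36.27 × £0.46 + 108.81 × £0.36 = £16.6842 + £39.1716 = £55.86

£55.86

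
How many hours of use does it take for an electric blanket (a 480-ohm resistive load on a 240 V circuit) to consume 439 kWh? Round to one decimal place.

Power = V²/R = 240²/480 = 120 W = 0.12 kW
Hours = 439 kWh ÷ 0.12 kW = 3658.3 h

3658.3 h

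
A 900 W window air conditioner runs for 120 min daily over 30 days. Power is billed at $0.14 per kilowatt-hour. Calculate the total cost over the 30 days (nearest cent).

$7.56

Runtime = 120 min × 30 = 3600 min = 60 h
Energy = 0.9 kW × 60 h = 54 kWh
Cost = 54 kWh × $0.14/kWh = $7.56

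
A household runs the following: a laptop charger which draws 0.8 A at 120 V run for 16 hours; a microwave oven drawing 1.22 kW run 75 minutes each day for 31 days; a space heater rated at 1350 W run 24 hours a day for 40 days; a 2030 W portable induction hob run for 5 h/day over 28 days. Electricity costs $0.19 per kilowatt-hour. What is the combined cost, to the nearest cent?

$309.51

laptop charger: Power = 0.8 A × 120 V = 96 W = 0.096 kW
laptop charger: 0.096 kW × 16 h = 1.536 kWh
microwave oven: Runtime = 75 min × 31 = 2325 min = 38.75 h
microwave oven: 1.22 kW × 38.75 h = 47.275 kWh
space heater: Runtime = 24 h × 40 = 960 h
space heater: 1.35 kW × 960 h = 1296 kWh
portable induction hob: Runtime = 5 h/day × 28 days = 140 h
portable induction hob: 2.03 kW × 140 h = 284.2 kWh
Total energy = 1629.011 kWh
Cost = 1629.011 × $0.19 = $309.51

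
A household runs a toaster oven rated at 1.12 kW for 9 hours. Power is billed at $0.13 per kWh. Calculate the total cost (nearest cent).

Energy = 1.12 kW × 9 h = 10.08 kWh
Cost = 10.08 kWh × $0.13/kWh = $1.31

$1.31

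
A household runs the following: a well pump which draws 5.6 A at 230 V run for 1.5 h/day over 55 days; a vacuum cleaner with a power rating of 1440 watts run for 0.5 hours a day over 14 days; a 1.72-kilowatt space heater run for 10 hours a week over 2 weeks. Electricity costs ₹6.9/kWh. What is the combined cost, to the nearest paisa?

well pump: Power = 5.6 A × 230 V = 1288 W = 1.288 kW
well pump: Runtime = 1.5 h/day × 55 days = 82.5 h
well pump: 1.288 kW × 82.5 h = 106.26 kWh
vacuum cleaner: Runtime = 0.5 h/day × 14 days = 7 h
vacuum cleaner: 1.44 kW × 7 h = 10.08 kWh
space heater: Runtime = 10 h/week × 2 weeks = 20 h
space heater: 1.72 kW × 20 h = 34.4 kWh
Total energy = 150.74 kWh
Cost = 150.74 × ₹6.9 = ₹1040.11

₹1040.11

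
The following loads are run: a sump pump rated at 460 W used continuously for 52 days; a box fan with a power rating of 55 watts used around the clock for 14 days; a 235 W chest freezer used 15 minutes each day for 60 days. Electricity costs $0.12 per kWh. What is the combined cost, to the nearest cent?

$71.53

sump pump: Runtime = 24 h × 52 = 1248 h
sump pump: 0.46 kW × 1248 h = 574.08 kWh
box fan: Runtime = 24 h × 14 = 336 h
box fan: 0.055 kW × 336 h = 18.48 kWh
chest freezer: Runtime = 15 min × 60 = 900 min = 15 h
chest freezer: 0.235 kW × 15 h = 3.525 kWh
Total energy = 596.085 kWh
Cost = 596.085 × $0.12 = $71.53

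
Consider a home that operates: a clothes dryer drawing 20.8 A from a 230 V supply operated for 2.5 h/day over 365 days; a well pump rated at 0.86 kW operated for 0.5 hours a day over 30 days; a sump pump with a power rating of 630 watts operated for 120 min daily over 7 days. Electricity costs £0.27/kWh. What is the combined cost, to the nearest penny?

clothes dryer: Power = 20.8 A × 230 V = 4784 W = 4.784 kW
clothes dryer: Runtime = 2.5 h/day × 365 days = 912.5 h
clothes dryer: 4.784 kW × 912.5 h = 4365.4 kWh
well pump: Runtime = 0.5 h/day × 30 days = 15 h
well pump: 0.86 kW × 15 h = 12.9 kWh
sump pump: Runtime = 120 min × 7 = 840 min = 14 h
sump pump: 0.63 kW × 14 h = 8.82 kWh
Total energy = 4387.12 kWh
Cost = 4387.12 × £0.27 = £1184.52

£1184.52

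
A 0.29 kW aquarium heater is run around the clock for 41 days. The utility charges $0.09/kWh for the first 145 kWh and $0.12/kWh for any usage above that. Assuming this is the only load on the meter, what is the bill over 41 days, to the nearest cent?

$29.89

Runtime = 24 h × 41 = 984 h
Energy = 0.29 kW × 984 h = 285.36 kWh
Tier 1 (0–145 kWh): 145 × $0.09 = $13.05
Above 145 kWh: 140.36 × $0.12 = $16.8432
Bill = $29.89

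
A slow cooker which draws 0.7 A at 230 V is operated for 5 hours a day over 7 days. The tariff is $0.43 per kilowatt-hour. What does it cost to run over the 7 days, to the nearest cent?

Power = 0.7 A × 230 V = 161 W = 0.161 kW
Runtime = 5 h/day × 7 days = 35 h
Energy = 0.161 kW × 35 h = 5.635 kWh
Cost = 5.635 kWh × $0.43/kWh = $2.42

$2.42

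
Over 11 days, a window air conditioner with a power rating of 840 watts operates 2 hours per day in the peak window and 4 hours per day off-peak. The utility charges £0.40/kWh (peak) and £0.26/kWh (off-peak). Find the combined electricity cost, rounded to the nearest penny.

Peak energy = 0.84 kW × 2 h × 11 = 18.48 kWh
Off-peak energy = 0.84 kW × 4 h × 11 = 36.96 kWh
Cost = 18.48 × £0.40 + 36.96 × £0.26 = £7.392 + £9.6096 = £17.00

£17.00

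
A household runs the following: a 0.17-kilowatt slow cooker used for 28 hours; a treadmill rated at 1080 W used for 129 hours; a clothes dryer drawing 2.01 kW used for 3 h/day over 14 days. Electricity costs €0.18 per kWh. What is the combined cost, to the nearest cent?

slow cooker: 0.17 kW × 28 h = 4.76 kWh
treadmill: 1.08 kW × 129 h = 139.32 kWh
clothes dryer: Runtime = 3 h/day × 14 days = 42 h
clothes dryer: 2.01 kW × 42 h = 84.42 kWh
Total energy = 228.5 kWh
Cost = 228.5 × €0.18 = €41.13

€41.13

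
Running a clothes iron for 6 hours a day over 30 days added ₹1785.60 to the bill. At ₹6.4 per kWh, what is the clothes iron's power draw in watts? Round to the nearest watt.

1550 W

Energy = ₹1785.60 ÷ ₹6.4/kWh = 279 kWh
Runtime = 6 h/day × 30 days = 180 h
Power = 279 kWh ÷ 180 h = 1.55 kW = 1550 W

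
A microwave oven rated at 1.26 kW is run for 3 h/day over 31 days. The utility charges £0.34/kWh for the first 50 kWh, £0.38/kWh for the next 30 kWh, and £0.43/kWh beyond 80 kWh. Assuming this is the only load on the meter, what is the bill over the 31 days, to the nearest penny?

£44.39

Runtime = 3 h/day × 31 days = 93 h
Energy = 1.26 kW × 93 h = 117.18 kWh
Tier 1 (0–50 kWh): 50 × £0.34 = £17
Tier 2 (50–80 kWh): 30 × £0.38 = £11.4
Above 80 kWh: 37.18 × £0.43 = £15.9874
Bill = £44.39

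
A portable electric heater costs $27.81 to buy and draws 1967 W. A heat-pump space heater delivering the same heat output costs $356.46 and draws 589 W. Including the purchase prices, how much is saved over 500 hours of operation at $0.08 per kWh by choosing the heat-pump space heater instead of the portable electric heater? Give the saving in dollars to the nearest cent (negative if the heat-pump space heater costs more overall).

-$273.53

portable electric heater: $27.81 + (1967/1000) kW × 500 h × $0.08 = $27.81 + $78.68 = $106.49
heat-pump space heater: $356.46 + (589/1000) kW × 500 h × $0.08 = $356.46 + $23.56 = $380.02
Saving = $106.49 − $380.02 = −$273.53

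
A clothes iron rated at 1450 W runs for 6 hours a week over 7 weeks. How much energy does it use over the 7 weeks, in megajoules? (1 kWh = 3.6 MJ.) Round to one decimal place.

Runtime = 6 h/week × 7 weeks = 42 h
Energy = 1.45 kW × 42 h = 60.9 kWh
= 60.9 × 3.6 MJ = 219.2 MJ

219.2 MJ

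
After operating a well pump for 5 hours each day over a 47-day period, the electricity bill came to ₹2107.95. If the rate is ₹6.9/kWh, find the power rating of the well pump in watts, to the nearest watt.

1300 W

Energy = ₹2107.95 ÷ ₹6.9/kWh = 305.5 kWh
Runtime = 5 h/day × 47 days = 235 h
Power = 305.5 kWh ÷ 235 h = 1.3 kW = 1300 W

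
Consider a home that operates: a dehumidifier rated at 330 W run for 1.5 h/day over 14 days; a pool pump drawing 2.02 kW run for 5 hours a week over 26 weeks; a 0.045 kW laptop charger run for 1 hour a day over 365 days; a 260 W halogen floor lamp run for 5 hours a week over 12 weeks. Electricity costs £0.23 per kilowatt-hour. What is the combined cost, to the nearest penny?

£69.36

dehumidifier: Runtime = 1.5 h/day × 14 days = 21 h
dehumidifier: 0.33 kW × 21 h = 6.93 kWh
pool pump: Runtime = 5 h/week × 26 weeks = 130 h
pool pump: 2.02 kW × 130 h = 262.6 kWh
laptop charger: Runtime = 1 h/day × 365 days = 365 h
laptop charger: 0.045 kW × 365 h = 16.425 kWh
halogen floor lamp: Runtime = 5 h/week × 12 weeks = 60 h
halogen floor lamp: 0.26 kW × 60 h = 15.6 kWh
Total energy = 301.555 kWh
Cost = 301.555 × £0.23 = £69.36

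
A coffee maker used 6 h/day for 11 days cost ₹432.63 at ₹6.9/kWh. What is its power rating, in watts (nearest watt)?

Energy = ₹432.63 ÷ ₹6.9/kWh = 62.7 kWh
Runtime = 6 h/day × 11 days = 66 h
Power = 62.7 kWh ÷ 66 h = 0.95 kW = 950 W

950 W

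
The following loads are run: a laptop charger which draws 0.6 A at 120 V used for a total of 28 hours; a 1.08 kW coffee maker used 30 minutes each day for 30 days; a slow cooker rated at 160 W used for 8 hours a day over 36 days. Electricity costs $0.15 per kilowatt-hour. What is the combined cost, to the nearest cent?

$9.64

laptop charger: Power = 0.6 A × 120 V = 72 W = 0.072 kW
laptop charger: 0.072 kW × 28 h = 2.016 kWh
coffee maker: Runtime = 30 min × 30 = 900 min = 15 h
coffee maker: 1.08 kW × 15 h = 16.2 kWh
slow cooker: Runtime = 8 h/day × 36 days = 288 h
slow cooker: 0.16 kW × 288 h = 46.08 kWh
Total energy = 64.296 kWh
Cost = 64.296 × $0.15 = $9.64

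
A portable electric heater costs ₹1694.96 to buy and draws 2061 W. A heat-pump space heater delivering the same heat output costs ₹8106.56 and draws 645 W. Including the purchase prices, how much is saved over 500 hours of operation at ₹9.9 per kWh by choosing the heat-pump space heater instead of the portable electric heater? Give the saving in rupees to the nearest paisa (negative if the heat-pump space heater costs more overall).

portable electric heater: ₹1694.96 + (2061/1000) kW × 500 h × ₹9.9 = ₹1694.96 + ₹10201.95 = ₹11896.91
heat-pump space heater: ₹8106.56 + (645/1000) kW × 500 h × ₹9.9 = ₹8106.56 + ₹3192.75 = ₹11299.31
Saving = ₹11896.91 − ₹11299.31 = ₹597.6

₹597.60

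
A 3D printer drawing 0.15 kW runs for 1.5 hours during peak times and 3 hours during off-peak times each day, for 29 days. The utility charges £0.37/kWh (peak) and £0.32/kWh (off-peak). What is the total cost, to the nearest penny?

Peak energy = 0.15 kW × 1.5 h × 29 = 6.525 kWh
Off-peak energy = 0.15 kW × 3 h × 29 = 13.05 kWh
Cost = 6.525 × £0.37 + 13.05 × £0.32 = £2.41425 + £4.176 = £6.59

£6.59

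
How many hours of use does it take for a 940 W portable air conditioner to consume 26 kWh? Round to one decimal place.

Hours = 26 kWh ÷ 0.94 kW = 27.7 h

27.7 h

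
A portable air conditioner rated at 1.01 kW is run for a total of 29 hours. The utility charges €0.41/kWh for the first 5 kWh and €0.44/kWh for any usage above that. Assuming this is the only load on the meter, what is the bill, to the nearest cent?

€12.74

Energy = 1.01 kW × 29 h = 29.29 kWh
Tier 1 (0–5 kWh): 5 × €0.41 = €2.05
Above 5 kWh: 24.29 × €0.44 = €10.6876
Bill = €12.74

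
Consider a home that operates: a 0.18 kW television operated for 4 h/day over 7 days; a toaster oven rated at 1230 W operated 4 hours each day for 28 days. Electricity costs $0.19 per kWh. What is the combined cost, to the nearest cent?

television: Runtime = 4 h/day × 7 days = 28 h
television: 0.18 kW × 28 h = 5.04 kWh
toaster oven: Runtime = 4 h/day × 28 days = 112 h
toaster oven: 1.23 kW × 112 h = 137.76 kWh
Total energy = 142.8 kWh
Cost = 142.8 × $0.19 = $27.13

$27.13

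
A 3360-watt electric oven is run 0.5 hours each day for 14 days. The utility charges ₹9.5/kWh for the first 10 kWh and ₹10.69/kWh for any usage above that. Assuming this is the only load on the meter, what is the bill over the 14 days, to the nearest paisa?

Runtime = 0.5 h/day × 14 days = 7 h
Energy = 3.36 kW × 7 h = 23.52 kWh
Tier 1 (0–10 kWh): 10 × ₹9.5 = ₹95
Above 10 kWh: 13.52 × ₹10.69 = ₹144.5288
Bill = ₹239.53

₹239.53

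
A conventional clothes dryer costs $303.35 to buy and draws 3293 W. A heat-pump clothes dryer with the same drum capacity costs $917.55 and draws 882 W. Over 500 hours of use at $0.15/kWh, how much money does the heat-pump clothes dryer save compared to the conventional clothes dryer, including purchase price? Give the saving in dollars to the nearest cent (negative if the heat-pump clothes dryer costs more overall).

conventional clothes dryer: $303.35 + (3293/1000) kW × 500 h × $0.15 = $303.35 + $246.975 = $550.325
heat-pump clothes dryer: $917.55 + (882/1000) kW × 500 h × $0.15 = $917.55 + $66.15 = $983.7
Saving = $550.325 − $983.7 = −$433.375 → -$433.38

-$433.38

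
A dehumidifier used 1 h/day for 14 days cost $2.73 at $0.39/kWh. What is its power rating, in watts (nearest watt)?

Energy = $2.73 ÷ $0.39/kWh = 7 kWh
Runtime = 1 h/day × 14 days = 14 h
Power = 7 kWh ÷ 14 h = 0.5 kW = 500 W

500 W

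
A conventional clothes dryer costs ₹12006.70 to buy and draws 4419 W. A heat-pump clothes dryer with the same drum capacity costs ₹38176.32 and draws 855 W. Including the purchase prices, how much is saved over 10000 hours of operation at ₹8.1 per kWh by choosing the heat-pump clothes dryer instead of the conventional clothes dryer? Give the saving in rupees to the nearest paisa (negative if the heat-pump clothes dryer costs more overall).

conventional clothes dryer: ₹12006.70 + (4419/1000) kW × 10000 h × ₹8.1 = ₹12006.70 + ₹357939 = ₹369945.7
heat-pump clothes dryer: ₹38176.32 + (855/1000) kW × 10000 h × ₹8.1 = ₹38176.32 + ₹69255 = ₹107431.32
Saving = ₹369945.7 − ₹107431.32 = ₹262514.38

₹262514.38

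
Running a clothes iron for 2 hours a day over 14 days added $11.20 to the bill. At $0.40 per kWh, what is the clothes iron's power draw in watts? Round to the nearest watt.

1000 W

Energy = $11.20 ÷ $0.40/kWh = 28 kWh
Runtime = 2 h/day × 14 days = 28 h
Power = 28 kWh ÷ 28 h = 1 kW = 1000 W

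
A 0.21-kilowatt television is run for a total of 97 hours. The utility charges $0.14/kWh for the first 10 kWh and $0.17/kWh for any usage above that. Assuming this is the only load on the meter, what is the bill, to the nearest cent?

Energy = 0.21 kW × 97 h = 20.37 kWh
Tier 1 (0–10 kWh): 10 × $0.14 = $1.4
Above 10 kWh: 10.37 × $0.17 = $1.7629
Bill = $3.16

$3.16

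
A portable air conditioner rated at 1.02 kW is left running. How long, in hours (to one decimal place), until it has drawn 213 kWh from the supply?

Hours = 213 kWh ÷ 1.02 kW = 208.8 h

208.8 h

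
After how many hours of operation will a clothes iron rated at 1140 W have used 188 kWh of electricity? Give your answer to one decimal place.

Hours = 188 kWh ÷ 1.14 kW = 164.9 h

164.9 h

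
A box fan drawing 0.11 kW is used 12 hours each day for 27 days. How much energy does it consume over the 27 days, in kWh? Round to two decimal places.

Runtime = 12 h/day × 27 days = 324 h
Energy = 0.11 kW × 324 h = 35.64 kWh

35.64 kWh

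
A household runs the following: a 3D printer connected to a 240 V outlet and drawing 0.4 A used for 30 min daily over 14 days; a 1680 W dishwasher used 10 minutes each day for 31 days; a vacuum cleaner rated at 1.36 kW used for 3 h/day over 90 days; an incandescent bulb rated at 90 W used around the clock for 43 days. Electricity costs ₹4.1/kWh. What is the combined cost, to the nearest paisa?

3D printer: Power = 0.4 A × 240 V = 96 W = 0.096 kW
3D printer: Runtime = 30 min × 14 = 420 min = 7 h
3D printer: 0.096 kW × 7 h = 0.672 kWh
dishwasher: Runtime = 10 min × 31 = 310 min = 5.166666… h
dishwasher: 1.68 kW × 5.166666… h = 8.68 kWh
vacuum cleaner: Runtime = 3 h/day × 90 days = 270 h
vacuum cleaner: 1.36 kW × 270 h = 367.2 kWh
incandescent bulb: Runtime = 24 h × 43 = 1032 h
incandescent bulb: 0.09 kW × 1032 h = 92.88 kWh
Total energy = 469.432 kWh
Cost = 469.432 × ₹4.1 = ₹1924.67

₹1924.67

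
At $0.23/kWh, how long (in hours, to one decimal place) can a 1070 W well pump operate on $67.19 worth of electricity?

Energy available = $67.19 ÷ $0.23/kWh = 292.1304 kWh
Hours = 292.1304 kWh ÷ 1.07 kW = 273.0 h

273.0 h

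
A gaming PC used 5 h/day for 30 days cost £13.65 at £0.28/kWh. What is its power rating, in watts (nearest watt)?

325 W

Energy = £13.65 ÷ £0.28/kWh = 48.75 kWh
Runtime = 5 h/day × 30 days = 150 h
Power = 48.75 kWh ÷ 150 h = 0.325 kW = 325 W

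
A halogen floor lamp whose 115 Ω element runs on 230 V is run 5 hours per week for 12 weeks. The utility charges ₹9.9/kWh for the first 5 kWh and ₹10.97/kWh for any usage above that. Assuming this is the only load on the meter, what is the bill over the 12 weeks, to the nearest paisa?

Power = V²/R = 230²/115 = 460 W = 0.46 kW
Runtime = 5 h/week × 12 weeks = 60 h
Energy = 0.46 kW × 60 h = 27.6 kWh
Tier 1 (0–5 kWh): 5 × ₹9.9 = ₹49.5
Above 5 kWh: 22.6 × ₹10.97 = ₹247.922
Bill = ₹297.42

₹297.42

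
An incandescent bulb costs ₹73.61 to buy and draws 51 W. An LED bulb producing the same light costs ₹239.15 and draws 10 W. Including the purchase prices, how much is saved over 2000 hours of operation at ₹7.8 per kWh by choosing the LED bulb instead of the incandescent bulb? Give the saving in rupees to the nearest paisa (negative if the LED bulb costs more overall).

₹474.06

incandescent bulb: ₹73.61 + (51/1000) kW × 2000 h × ₹7.8 = ₹73.61 + ₹795.6 = ₹869.21
LED bulb: ₹239.15 + (10/1000) kW × 2000 h × ₹7.8 = ₹239.15 + ₹156 = ₹395.15
Saving = ₹869.21 − ₹395.15 = ₹474.06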